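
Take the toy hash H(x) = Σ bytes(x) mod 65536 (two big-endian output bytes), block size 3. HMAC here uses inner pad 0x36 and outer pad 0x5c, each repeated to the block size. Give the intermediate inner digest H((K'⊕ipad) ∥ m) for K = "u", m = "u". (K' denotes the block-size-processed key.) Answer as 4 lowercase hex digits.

0124

Key "u" = 75 is 1 byte ≤ B = 3; zero-pad to 3 bytes: K' = 75 00 00.
K' ⊕ ipad = 43 36 36.
Inner input = 43 36 36 ∥ 75.
Inner hash: sum = 67+54+54+117 = 292 → 01 24.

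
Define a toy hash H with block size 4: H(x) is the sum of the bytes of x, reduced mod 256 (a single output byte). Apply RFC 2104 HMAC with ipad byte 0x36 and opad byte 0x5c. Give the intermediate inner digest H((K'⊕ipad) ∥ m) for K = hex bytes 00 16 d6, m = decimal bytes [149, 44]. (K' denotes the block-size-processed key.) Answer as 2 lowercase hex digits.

Key hex bytes 00 16 d6 is 3 bytes ≤ B = 4; zero-pad to 4 bytes: K' = 00 16 d6 00.
K' ⊕ ipad = 36 20 e0 36.
Inner input = 36 20 e0 36 ∥ 95 2c.
Inner hash: sum = 54+32+224+54+149+44 = 557; mod 256 = 45 → 2d.

2d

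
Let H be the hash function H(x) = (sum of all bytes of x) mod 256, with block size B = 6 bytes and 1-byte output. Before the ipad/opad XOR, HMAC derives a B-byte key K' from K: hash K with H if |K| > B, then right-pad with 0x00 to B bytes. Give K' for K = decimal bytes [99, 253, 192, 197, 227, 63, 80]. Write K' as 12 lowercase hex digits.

570000000000

|K| = 7 > B = 6, so first hash the key.
H(K): sum = 99+253+192+197+227+63+80 = 1111; mod 256 = 87 → 57.
Zero-pad H(K) = 57 to 6 bytes: K' = 57 00 00 00 00 00.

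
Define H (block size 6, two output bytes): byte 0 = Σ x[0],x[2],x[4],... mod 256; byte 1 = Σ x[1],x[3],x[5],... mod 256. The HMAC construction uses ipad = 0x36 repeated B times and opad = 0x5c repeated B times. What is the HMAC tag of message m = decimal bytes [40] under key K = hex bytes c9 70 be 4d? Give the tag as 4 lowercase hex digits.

Key hex bytes c9 70 be 4d is 4 bytes ≤ B = 6; zero-pad to 6 bytes: K' = c9 70 be 4d 00 00.
K' ⊕ ipad = ff 46 88 7b 36 36.  K' ⊕ opad = 95 2c e2 11 5c 5c.
Inner input = (K'⊕ipad) ∥ m = ff 46 88 7b 36 36 ∥ 28.
Inner hash: even-index sum = 485 mod 256 = 229; odd-index sum = 247 mod 256 = 247 → e5 f7.
Outer input = (K'⊕opad) ∥ inner = 95 2c e2 11 5c 5c ∥ e5 f7.
Outer hash (tag): even-index sum = 696 mod 256 = 184; odd-index sum = 400 mod 256 = 144 → b8 90.

b890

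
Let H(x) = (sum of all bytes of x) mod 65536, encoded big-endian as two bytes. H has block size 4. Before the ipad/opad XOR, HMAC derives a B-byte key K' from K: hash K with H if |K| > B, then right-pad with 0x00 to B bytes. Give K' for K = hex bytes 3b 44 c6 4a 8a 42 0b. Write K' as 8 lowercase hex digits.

|K| = 7 > B = 4, so first hash the key.
H(K): sum = 59+68+198+74+138+66+11 = 614 → 02 66.
Zero-pad H(K) = 02 66 to 4 bytes: K' = 02 66 00 00.

02660000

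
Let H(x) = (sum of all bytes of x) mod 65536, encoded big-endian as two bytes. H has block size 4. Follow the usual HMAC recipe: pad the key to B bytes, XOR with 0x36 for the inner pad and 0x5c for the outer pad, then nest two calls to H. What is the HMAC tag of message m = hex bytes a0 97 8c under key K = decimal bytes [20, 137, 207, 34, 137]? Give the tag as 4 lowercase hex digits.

Key decimal bytes [20, 137, 207, 34, 137] = 14 89 cf 22 89 is 5 bytes > B = 4, so hash it first: H(key) = 02 17, then zero-pad to 4 bytes: K' = 02 17 00 00.
K' ⊕ ipad = 34 21 36 36.  K' ⊕ opad = 5e 4b 5c 5c.
Inner input = (K'⊕ipad) ∥ m = 34 21 36 36 ∥ a0 97 8c.
Inner hash: sum = 52+33+54+54+160+151+140 = 644 → 02 84.
Outer input = (K'⊕opad) ∥ inner = 5e 4b 5c 5c ∥ 02 84.
Outer hash (tag): sum = 94+75+92+92+2+132 = 487 → 01 e7.

01e7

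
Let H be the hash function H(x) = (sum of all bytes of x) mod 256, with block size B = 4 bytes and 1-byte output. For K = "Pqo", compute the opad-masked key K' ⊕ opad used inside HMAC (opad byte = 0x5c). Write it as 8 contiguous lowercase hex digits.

Key "Pqo" = 50 71 6f is 3 bytes ≤ B = 4; zero-pad to 4 bytes: K' = 50 71 6f 00.
XOR each byte with 0x5c: 50⊕5c=0c, 71⊕5c=2d, 6f⊕5c=33, 00⊕5c=5c.

0c2d335c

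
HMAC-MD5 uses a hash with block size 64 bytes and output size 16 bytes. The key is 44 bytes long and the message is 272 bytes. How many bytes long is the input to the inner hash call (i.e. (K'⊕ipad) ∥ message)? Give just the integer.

Key is 44 ≤ 64 bytes, zero-padded: |K'| = 64.
Inner input = (K'⊕ipad) ∥ m → 64 + 272 = 336 bytes.

336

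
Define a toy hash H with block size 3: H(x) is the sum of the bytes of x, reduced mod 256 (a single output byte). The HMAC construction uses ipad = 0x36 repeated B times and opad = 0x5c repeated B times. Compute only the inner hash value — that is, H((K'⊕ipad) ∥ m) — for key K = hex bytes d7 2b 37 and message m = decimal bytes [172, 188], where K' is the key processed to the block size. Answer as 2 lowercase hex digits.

Key hex bytes d7 2b 37 is exactly B = 3 bytes: K' = d7 2b 37.
K' ⊕ ipad = e1 1d 01.
Inner input = e1 1d 01 ∥ ac bc.
Inner hash: sum = 225+29+1+172+188 = 615; mod 256 = 103 → 67.

67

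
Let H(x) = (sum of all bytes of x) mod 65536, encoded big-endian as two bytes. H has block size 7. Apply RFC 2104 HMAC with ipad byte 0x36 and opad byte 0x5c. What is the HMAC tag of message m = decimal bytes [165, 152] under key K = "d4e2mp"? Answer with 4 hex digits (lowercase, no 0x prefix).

02c1

Key "d4e2mp" = 64 34 65 32 6d 70 is 6 bytes ≤ B = 7; zero-pad to 7 bytes: K' = 64 34 65 32 6d 70 00.
K' ⊕ ipad = 52 02 53 04 5b 46 36.  K' ⊕ opad = 38 68 39 6e 31 2c 5c.
Inner input = (K'⊕ipad) ∥ m = 52 02 53 04 5b 46 36 ∥ a5 98.
Inner hash: sum = 82+2+83+4+91+70+54+165+152 = 703 → 02 bf.
Outer input = (K'⊕opad) ∥ inner = 38 68 39 6e 31 2c 5c ∥ 02 bf.
Outer hash (tag): sum = 56+104+57+110+49+44+92+2+191 = 705 → 02 c1.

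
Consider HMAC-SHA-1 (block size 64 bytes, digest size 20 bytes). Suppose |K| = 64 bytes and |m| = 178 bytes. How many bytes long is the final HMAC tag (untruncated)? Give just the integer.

20

The tag is one SHA-1 digest: 20 bytes.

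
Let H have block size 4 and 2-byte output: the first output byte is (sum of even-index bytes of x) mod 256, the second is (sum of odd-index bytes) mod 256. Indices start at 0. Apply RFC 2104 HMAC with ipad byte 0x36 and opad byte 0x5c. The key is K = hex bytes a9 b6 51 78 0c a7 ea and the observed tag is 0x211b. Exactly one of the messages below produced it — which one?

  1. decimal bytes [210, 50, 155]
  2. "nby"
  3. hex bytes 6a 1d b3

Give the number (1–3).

3

Key hex bytes a9 b6 51 78 0c a7 ea is 7 bytes > B = 4, so hash it first: H(key) = f0 d5, then zero-pad to 4 bytes: K' = f0 d5 00 00.
K' ⊕ ipad = c6 e3 36 36; K' ⊕ opad = ac 89 5c 5c.
m1: inner = H(c6 e3 36 36 d2 32 9b) = 69 4b; tag = H(ac 89 5c 5c 69 4b) = 7130
m2: inner = H(c6 e3 36 36 6e 62 79) = e3 7b; tag = H(ac 89 5c 5c e3 7b) = eb60
m3: inner = H(c6 e3 36 36 6a 1d b3) = 19 36; tag = H(ac 89 5c 5c 19 36) = 211b ← matches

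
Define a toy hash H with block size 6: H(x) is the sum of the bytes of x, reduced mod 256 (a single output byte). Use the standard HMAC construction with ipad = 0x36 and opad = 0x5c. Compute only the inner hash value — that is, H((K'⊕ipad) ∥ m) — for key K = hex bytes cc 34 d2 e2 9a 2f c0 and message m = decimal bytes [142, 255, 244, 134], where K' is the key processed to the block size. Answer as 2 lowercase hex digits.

Key hex bytes cc 34 d2 e2 9a 2f c0 is 7 bytes > B = 6, so hash it first: H(key) = 3d, then zero-pad to 6 bytes: K' = 3d 00 00 00 00 00.
K' ⊕ ipad = 0b 36 36 36 36 36.
Inner input = 0b 36 36 36 36 36 ∥ 8e ff f4 86.
Inner hash: sum = 11+54+54+54+54+54+142+255+244+134 = 1056; mod 256 = 32 → 20.

20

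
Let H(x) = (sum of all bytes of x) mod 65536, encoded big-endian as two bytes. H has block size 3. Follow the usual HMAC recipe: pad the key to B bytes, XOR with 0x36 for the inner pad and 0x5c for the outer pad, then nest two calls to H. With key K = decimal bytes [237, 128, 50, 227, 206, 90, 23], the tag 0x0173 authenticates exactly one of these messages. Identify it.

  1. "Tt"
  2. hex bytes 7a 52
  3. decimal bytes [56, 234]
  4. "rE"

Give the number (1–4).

Key decimal bytes [237, 128, 50, 227, 206, 90, 23] = ed 80 32 e3 ce 5a 17 is 7 bytes > B = 3, so hash it first: H(key) = 03 c1, then zero-pad to 3 bytes: K' = 03 c1 00.
K' ⊕ ipad = 35 f7 36; K' ⊕ opad = 5f 9d 5c.
m1: inner = H(35 f7 36 54 74) = 02 2a; tag = H(5f 9d 5c 02 2a) = 0184
m2: inner = H(35 f7 36 7a 52) = 02 2e; tag = H(5f 9d 5c 02 2e) = 0188
m3: inner = H(35 f7 36 38 ea) = 02 84; tag = H(5f 9d 5c 02 84) = 01de
m4: inner = H(35 f7 36 72 45) = 02 19; tag = H(5f 9d 5c 02 19) = 0173 ← matches

4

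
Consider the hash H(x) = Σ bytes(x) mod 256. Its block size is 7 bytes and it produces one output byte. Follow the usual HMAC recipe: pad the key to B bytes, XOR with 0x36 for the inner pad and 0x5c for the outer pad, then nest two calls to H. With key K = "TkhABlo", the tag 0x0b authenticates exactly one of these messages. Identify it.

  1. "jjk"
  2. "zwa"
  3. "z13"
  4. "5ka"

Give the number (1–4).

Key "TkhABlo" = 54 6b 68 41 42 6c 6f is exactly B = 7 bytes: K' = 54 6b 68 41 42 6c 6f.
K' ⊕ ipad = 62 5d 5e 77 74 5a 59; K' ⊕ opad = 08 37 34 1d 1e 30 33.
m1: inner = H(62 5d 5e 77 74 5a 59 6a 6a 6b) = fa; tag = H(08 37 34 1d 1e 30 33 fa) = 0b ← matches
m2: inner = H(62 5d 5e 77 74 5a 59 7a 77 61) = 0d; tag = H(08 37 34 1d 1e 30 33 0d) = 1e
m3: inner = H(62 5d 5e 77 74 5a 59 7a 31 33) = 99; tag = H(08 37 34 1d 1e 30 33 99) = aa
m4: inner = H(62 5d 5e 77 74 5a 59 35 6b 61) = bc; tag = H(08 37 34 1d 1e 30 33 bc) = cd

1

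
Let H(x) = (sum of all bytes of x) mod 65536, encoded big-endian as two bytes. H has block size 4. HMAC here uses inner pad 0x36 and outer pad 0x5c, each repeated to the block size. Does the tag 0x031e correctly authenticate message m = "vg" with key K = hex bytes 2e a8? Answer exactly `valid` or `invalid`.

valid

Key hex bytes 2e a8 is 2 bytes ≤ B = 4; zero-pad to 4 bytes: K' = 2e a8 00 00.
K' ⊕ ipad = 18 9e 36 36; K' ⊕ opad = 72 f4 5c 5c.
Inner hash: sum = 24+158+54+54+118+103 = 511 → 01 ff.
Outer hash (recomputed tag): sum = 114+244+92+92+1+255 = 798 → 03 1e.
Recomputed tag = 031e; claimed = 031e → match.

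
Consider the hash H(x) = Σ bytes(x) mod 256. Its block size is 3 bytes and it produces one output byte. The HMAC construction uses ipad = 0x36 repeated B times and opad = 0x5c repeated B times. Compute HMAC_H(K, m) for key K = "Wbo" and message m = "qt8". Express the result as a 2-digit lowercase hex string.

a7

Key "Wbo" = 57 62 6f is exactly B = 3 bytes: K' = 57 62 6f.
K' ⊕ ipad = 61 54 59.  K' ⊕ opad = 0b 3e 33.
Inner input = (K'⊕ipad) ∥ m = 61 54 59 ∥ 71 74 38.
Inner hash: sum = 97+84+89+113+116+56 = 555; mod 256 = 43 → 2b.
Outer input = (K'⊕opad) ∥ inner = 0b 3e 33 ∥ 2b.
Outer hash (tag): sum = 11+62+51+43 = 167 → a7.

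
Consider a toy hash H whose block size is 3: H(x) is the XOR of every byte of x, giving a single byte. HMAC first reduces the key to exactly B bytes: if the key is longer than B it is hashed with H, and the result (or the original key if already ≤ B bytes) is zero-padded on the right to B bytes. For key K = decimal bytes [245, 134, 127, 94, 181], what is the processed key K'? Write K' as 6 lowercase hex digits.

|K| = 5 > B = 3, so first hash the key.
H(K): XOR f5⊕86⊕7f⊕5e⊕b5 = e7.
Zero-pad H(K) = e7 to 3 bytes: K' = e7 00 00.

e70000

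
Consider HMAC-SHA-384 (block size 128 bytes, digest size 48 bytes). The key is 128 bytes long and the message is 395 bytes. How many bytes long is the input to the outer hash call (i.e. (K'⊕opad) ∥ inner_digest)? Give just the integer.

Key is 128 ≤ 128 bytes, zero-padded: |K'| = 128.
Outer input = (K'⊕opad) ∥ H(inner) → 128 + 48 = 176 bytes.

176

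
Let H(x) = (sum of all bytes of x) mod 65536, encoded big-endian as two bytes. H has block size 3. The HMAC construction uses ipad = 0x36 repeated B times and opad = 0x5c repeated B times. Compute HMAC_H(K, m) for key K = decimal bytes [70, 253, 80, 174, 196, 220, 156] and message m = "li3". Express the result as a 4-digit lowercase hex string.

0191

Key decimal bytes [70, 253, 80, 174, 196, 220, 156] = 46 fd 50 ae c4 dc 9c is 7 bytes > B = 3, so hash it first: H(key) = 04 7d, then zero-pad to 3 bytes: K' = 04 7d 00.
K' ⊕ ipad = 32 4b 36.  K' ⊕ opad = 58 21 5c.
Inner input = (K'⊕ipad) ∥ m = 32 4b 36 ∥ 6c 69 33.
Inner hash: sum = 50+75+54+108+105+51 = 443 → 01 bb.
Outer input = (K'⊕opad) ∥ inner = 58 21 5c ∥ 01 bb.
Outer hash (tag): sum = 88+33+92+1+187 = 401 → 01 91.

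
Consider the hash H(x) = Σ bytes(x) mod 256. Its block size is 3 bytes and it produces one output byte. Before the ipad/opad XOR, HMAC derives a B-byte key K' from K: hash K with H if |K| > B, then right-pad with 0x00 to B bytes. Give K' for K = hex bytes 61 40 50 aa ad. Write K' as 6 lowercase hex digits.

480000

|K| = 5 > B = 3, so first hash the key.
H(K): sum = 97+64+80+170+173 = 584; mod 256 = 72 → 48.
Zero-pad H(K) = 48 to 3 bytes: K' = 48 00 00.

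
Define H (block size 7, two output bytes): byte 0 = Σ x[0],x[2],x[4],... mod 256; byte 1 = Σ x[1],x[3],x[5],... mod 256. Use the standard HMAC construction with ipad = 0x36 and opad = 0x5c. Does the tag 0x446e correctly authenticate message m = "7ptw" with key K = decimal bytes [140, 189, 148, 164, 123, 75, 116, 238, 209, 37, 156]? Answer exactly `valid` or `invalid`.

invalid

Key decimal bytes [140, 189, 148, 164, 123, 75, 116, 238, 209, 37, 156] = 8c bd 94 a4 7b 4b 74 ee d1 25 9c is 11 bytes > B = 7, so hash it first: H(key) = 7c bf, then zero-pad to 7 bytes: K' = 7c bf 00 00 00 00 00.
K' ⊕ ipad = 4a 89 36 36 36 36 36; K' ⊕ opad = 20 e3 5c 5c 5c 5c 5c.
Inner hash: even-index sum = 467 mod 256 = 211; odd-index sum = 416 mod 256 = 160 → d3 a0.
Outer hash (recomputed tag): even-index sum = 468 mod 256 = 212; odd-index sum = 622 mod 256 = 110 → d4 6e.
Recomputed tag = d46e; claimed = 446e → mismatch.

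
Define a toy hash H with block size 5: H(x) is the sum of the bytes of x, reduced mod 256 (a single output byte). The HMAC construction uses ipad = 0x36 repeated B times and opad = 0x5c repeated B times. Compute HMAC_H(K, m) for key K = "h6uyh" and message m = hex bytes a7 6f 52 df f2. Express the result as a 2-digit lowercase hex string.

a7

Key "h6uyh" = 68 36 75 79 68 is exactly B = 5 bytes: K' = 68 36 75 79 68.
K' ⊕ ipad = 5e 00 43 4f 5e.  K' ⊕ opad = 34 6a 29 25 34.
Inner input = (K'⊕ipad) ∥ m = 5e 00 43 4f 5e ∥ a7 6f 52 df f2.
Inner hash: sum = 94+0+67+79+94+167+111+82+223+242 = 1159; mod 256 = 135 → 87.
Outer input = (K'⊕opad) ∥ inner = 34 6a 29 25 34 ∥ 87.
Outer hash (tag): sum = 52+106+41+37+52+135 = 423; mod 256 = 167 → a7.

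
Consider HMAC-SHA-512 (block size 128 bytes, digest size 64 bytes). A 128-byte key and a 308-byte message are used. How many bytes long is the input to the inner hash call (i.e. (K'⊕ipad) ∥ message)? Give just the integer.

436

Key is 128 ≤ 128 bytes, zero-padded: |K'| = 128.
Inner input = (K'⊕ipad) ∥ m → 128 + 308 = 436 bytes.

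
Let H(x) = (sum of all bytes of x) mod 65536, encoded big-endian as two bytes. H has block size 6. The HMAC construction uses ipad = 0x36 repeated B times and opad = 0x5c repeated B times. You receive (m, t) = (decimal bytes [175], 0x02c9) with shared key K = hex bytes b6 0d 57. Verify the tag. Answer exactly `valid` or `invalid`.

Key hex bytes b6 0d 57 is 3 bytes ≤ B = 6; zero-pad to 6 bytes: K' = b6 0d 57 00 00 00.
K' ⊕ ipad = 80 3b 61 36 36 36; K' ⊕ opad = ea 51 0b 5c 5c 5c.
Inner hash: sum = 128+59+97+54+54+54+175 = 621 → 02 6d.
Outer hash (recomputed tag): sum = 234+81+11+92+92+92+2+109 = 713 → 02 c9.
Recomputed tag = 02c9; claimed = 02c9 → match.

valid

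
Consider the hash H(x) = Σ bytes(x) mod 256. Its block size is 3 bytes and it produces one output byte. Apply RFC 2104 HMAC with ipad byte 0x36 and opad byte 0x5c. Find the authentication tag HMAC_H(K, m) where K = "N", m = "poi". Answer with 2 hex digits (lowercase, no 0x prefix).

f6

Key "N" = 4e is 1 byte ≤ B = 3; zero-pad to 3 bytes: K' = 4e 00 00.
K' ⊕ ipad = 78 36 36.  K' ⊕ opad = 12 5c 5c.
Inner input = (K'⊕ipad) ∥ m = 78 36 36 ∥ 70 6f 69.
Inner hash: sum = 120+54+54+112+111+105 = 556; mod 256 = 44 → 2c.
Outer input = (K'⊕opad) ∥ inner = 12 5c 5c ∥ 2c.
Outer hash (tag): sum = 18+92+92+44 = 246 → f6.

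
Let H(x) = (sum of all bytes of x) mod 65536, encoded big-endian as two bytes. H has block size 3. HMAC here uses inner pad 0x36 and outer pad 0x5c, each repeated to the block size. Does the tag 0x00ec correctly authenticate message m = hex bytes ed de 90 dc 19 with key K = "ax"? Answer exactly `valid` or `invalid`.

valid

Key "ax" = 61 78 is 2 bytes ≤ B = 3; zero-pad to 3 bytes: K' = 61 78 00.
K' ⊕ ipad = 57 4e 36; K' ⊕ opad = 3d 24 5c.
Inner hash: sum = 87+78+54+237+222+144+220+25 = 1067 → 04 2b.
Outer hash (recomputed tag): sum = 61+36+92+4+43 = 236 → 00 ec.
Recomputed tag = 00ec; claimed = 00ec → match.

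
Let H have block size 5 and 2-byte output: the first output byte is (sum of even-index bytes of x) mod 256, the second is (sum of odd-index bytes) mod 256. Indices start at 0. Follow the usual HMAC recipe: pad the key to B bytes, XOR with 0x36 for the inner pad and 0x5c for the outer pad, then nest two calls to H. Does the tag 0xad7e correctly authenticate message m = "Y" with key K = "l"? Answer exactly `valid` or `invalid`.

valid

Key "l" = 6c is 1 byte ≤ B = 5; zero-pad to 5 bytes: K' = 6c 00 00 00 00.
K' ⊕ ipad = 5a 36 36 36 36; K' ⊕ opad = 30 5c 5c 5c 5c.
Inner hash: even-index sum = 198 mod 256 = 198; odd-index sum = 197 mod 256 = 197 → c6 c5.
Outer hash (recomputed tag): even-index sum = 429 mod 256 = 173; odd-index sum = 382 mod 256 = 126 → ad 7e.
Recomputed tag = ad7e; claimed = ad7e → match.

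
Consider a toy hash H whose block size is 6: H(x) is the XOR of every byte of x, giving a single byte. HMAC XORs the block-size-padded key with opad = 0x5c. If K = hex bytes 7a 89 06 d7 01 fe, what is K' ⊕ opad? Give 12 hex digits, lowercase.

26d55a8b5da2

Key hex bytes 7a 89 06 d7 01 fe is exactly B = 6 bytes: K' = 7a 89 06 d7 01 fe.
XOR each byte with 0x5c: 7a⊕5c=26, 89⊕5c=d5, 06⊕5c=5a, d7⊕5c=8b, 01⊕5c=5d, fe⊕5c=a2.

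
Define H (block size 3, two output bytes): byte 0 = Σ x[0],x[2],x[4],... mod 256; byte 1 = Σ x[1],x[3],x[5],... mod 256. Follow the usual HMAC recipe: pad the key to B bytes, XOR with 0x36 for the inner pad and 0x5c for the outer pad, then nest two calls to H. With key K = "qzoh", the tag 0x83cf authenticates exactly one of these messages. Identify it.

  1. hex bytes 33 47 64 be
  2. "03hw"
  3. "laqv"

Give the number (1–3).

Key "qzoh" = 71 7a 6f 68 is 4 bytes > B = 3, so hash it first: H(key) = e0 e2, then zero-pad to 3 bytes: K' = e0 e2 00.
K' ⊕ ipad = d6 d4 36; K' ⊕ opad = bc be 5c.
m1: inner = H(d6 d4 36 33 47 64 be) = 11 6b; tag = H(bc be 5c 11 6b) = 83cf ← matches
m2: inner = H(d6 d4 36 30 33 68 77) = b6 6c; tag = H(bc be 5c b6 6c) = 8474
m3: inner = H(d6 d4 36 6c 61 71 76) = e3 b1; tag = H(bc be 5c e3 b1) = c9a1

1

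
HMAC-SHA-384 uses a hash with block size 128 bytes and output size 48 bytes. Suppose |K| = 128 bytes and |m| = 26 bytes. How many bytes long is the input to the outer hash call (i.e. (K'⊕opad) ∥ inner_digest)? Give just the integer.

176

Key is 128 ≤ 128 bytes, zero-padded: |K'| = 128.
Outer input = (K'⊕opad) ∥ H(inner) → 128 + 48 = 176 bytes.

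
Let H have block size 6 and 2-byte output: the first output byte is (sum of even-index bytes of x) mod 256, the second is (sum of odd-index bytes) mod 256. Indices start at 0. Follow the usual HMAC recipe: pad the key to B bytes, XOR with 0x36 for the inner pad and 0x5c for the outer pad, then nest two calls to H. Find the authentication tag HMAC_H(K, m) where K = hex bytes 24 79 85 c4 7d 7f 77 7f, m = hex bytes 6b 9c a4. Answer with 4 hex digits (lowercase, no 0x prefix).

Key hex bytes 24 79 85 c4 7d 7f 77 7f is 8 bytes > B = 6, so hash it first: H(key) = 9d 3b, then zero-pad to 6 bytes: K' = 9d 3b 00 00 00 00.
K' ⊕ ipad = ab 0d 36 36 36 36.  K' ⊕ opad = c1 67 5c 5c 5c 5c.
Inner input = (K'⊕ipad) ∥ m = ab 0d 36 36 36 36 ∥ 6b 9c a4.
Inner hash: even-index sum = 550 mod 256 = 38; odd-index sum = 277 mod 256 = 21 → 26 15.
Outer input = (K'⊕opad) ∥ inner = c1 67 5c 5c 5c 5c ∥ 26 15.
Outer hash (tag): even-index sum = 415 mod 256 = 159; odd-index sum = 308 mod 256 = 52 → 9f 34.

9f34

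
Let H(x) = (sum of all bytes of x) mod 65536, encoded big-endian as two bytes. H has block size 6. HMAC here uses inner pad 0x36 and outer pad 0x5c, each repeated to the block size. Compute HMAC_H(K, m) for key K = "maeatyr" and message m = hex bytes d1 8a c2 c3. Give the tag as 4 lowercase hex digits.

0332

Key "maeatyr" = 6d 61 65 61 74 79 72 is 7 bytes > B = 6, so hash it first: H(key) = 02 f3, then zero-pad to 6 bytes: K' = 02 f3 00 00 00 00.
K' ⊕ ipad = 34 c5 36 36 36 36.  K' ⊕ opad = 5e af 5c 5c 5c 5c.
Inner input = (K'⊕ipad) ∥ m = 34 c5 36 36 36 36 ∥ d1 8a c2 c3.
Inner hash: sum = 52+197+54+54+54+54+209+138+194+195 = 1201 → 04 b1.
Outer input = (K'⊕opad) ∥ inner = 5e af 5c 5c 5c 5c ∥ 04 b1.
Outer hash (tag): sum = 94+175+92+92+92+92+4+177 = 818 → 03 32.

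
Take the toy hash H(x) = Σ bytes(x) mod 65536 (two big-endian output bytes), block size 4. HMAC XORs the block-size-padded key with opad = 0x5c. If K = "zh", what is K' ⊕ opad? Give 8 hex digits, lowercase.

26345c5c

Key "zh" = 7a 68 is 2 bytes ≤ B = 4; zero-pad to 4 bytes: K' = 7a 68 00 00.
XOR each byte with 0x5c: 7a⊕5c=26, 68⊕5c=34, 00⊕5c=5c, 00⊕5c=5c.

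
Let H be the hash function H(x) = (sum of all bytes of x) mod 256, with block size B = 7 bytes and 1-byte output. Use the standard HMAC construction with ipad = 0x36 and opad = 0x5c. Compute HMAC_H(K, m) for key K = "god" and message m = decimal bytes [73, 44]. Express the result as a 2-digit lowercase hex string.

Key "god" = 67 6f 64 is 3 bytes ≤ B = 7; zero-pad to 7 bytes: K' = 67 6f 64 00 00 00 00.
K' ⊕ ipad = 51 59 52 36 36 36 36.  K' ⊕ opad = 3b 33 38 5c 5c 5c 5c.
Inner input = (K'⊕ipad) ∥ m = 51 59 52 36 36 36 36 ∥ 49 2c.
Inner hash: sum = 81+89+82+54+54+54+54+73+44 = 585; mod 256 = 73 → 49.
Outer input = (K'⊕opad) ∥ inner = 3b 33 38 5c 5c 5c 5c ∥ 49.
Outer hash (tag): sum = 59+51+56+92+92+92+92+73 = 607; mod 256 = 95 → 5f.

5f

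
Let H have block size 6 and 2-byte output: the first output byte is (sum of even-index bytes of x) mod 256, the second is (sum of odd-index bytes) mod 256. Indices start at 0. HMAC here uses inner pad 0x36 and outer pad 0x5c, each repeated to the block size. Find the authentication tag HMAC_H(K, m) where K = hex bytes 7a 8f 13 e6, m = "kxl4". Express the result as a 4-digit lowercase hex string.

Key hex bytes 7a 8f 13 e6 is 4 bytes ≤ B = 6; zero-pad to 6 bytes: K' = 7a 8f 13 e6 00 00.
K' ⊕ ipad = 4c b9 25 d0 36 36.  K' ⊕ opad = 26 d3 4f ba 5c 5c.
Inner input = (K'⊕ipad) ∥ m = 4c b9 25 d0 36 36 ∥ 6b 78 6c 34.
Inner hash: even-index sum = 382 mod 256 = 126; odd-index sum = 619 mod 256 = 107 → 7e 6b.
Outer input = (K'⊕opad) ∥ inner = 26 d3 4f ba 5c 5c ∥ 7e 6b.
Outer hash (tag): even-index sum = 335 mod 256 = 79; odd-index sum = 596 mod 256 = 84 → 4f 54.

4f54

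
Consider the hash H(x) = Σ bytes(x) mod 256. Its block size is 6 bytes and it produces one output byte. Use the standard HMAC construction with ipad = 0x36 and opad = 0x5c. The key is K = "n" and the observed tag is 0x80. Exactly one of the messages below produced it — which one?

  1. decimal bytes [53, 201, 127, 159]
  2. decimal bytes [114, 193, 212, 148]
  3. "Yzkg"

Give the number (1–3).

1

Key "n" = 6e is 1 byte ≤ B = 6; zero-pad to 6 bytes: K' = 6e 00 00 00 00 00.
K' ⊕ ipad = 58 36 36 36 36 36; K' ⊕ opad = 32 5c 5c 5c 5c 5c.
m1: inner = H(58 36 36 36 36 36 35 c9 7f 9f) = 82; tag = H(32 5c 5c 5c 5c 5c 82) = 80 ← matches
m2: inner = H(58 36 36 36 36 36 72 c1 d4 94) = 01; tag = H(32 5c 5c 5c 5c 5c 01) = ff
m3: inner = H(58 36 36 36 36 36 59 7a 6b 67) = 0b; tag = H(32 5c 5c 5c 5c 5c 0b) = 09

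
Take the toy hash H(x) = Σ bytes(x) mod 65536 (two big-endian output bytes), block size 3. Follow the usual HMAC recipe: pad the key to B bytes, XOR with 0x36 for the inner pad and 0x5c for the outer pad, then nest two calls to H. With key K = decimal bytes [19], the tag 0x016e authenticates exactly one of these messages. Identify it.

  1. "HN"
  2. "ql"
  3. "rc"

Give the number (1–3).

Key decimal bytes [19] = 13 is 1 byte ≤ B = 3; zero-pad to 3 bytes: K' = 13 00 00.
K' ⊕ ipad = 25 36 36; K' ⊕ opad = 4f 5c 5c.
m1: inner = H(25 36 36 48 4e) = 01 27; tag = H(4f 5c 5c 01 27) = 012f
m2: inner = H(25 36 36 71 6c) = 01 6e; tag = H(4f 5c 5c 01 6e) = 0176
m3: inner = H(25 36 36 72 63) = 01 66; tag = H(4f 5c 5c 01 66) = 016e ← matches

3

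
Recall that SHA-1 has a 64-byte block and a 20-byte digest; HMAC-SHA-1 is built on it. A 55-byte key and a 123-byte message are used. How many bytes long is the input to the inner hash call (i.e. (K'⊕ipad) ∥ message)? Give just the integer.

Key is 55 ≤ 64 bytes, zero-padded: |K'| = 64.
Inner input = (K'⊕ipad) ∥ m → 64 + 123 = 187 bytes.

187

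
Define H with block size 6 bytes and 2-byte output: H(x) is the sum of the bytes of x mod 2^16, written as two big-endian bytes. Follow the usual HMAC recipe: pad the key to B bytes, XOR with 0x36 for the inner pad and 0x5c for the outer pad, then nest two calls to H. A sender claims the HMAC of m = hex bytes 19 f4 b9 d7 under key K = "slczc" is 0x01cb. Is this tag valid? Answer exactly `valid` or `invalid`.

Key "slczc" = 73 6c 63 7a 63 is 5 bytes ≤ B = 6; zero-pad to 6 bytes: K' = 73 6c 63 7a 63 00.
K' ⊕ ipad = 45 5a 55 4c 55 36; K' ⊕ opad = 2f 30 3f 26 3f 5c.
Inner hash: sum = 69+90+85+76+85+54+25+244+185+215 = 1128 → 04 68.
Outer hash (recomputed tag): sum = 47+48+63+38+63+92+4+104 = 459 → 01 cb.
Recomputed tag = 01cb; claimed = 01cb → match.

valid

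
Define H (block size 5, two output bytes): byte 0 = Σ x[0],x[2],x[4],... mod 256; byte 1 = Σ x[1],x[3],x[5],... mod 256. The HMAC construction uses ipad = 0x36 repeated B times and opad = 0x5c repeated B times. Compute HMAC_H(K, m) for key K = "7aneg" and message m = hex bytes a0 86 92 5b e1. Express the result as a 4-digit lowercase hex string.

Key "7aneg" = 37 61 6e 65 67 is exactly B = 5 bytes: K' = 37 61 6e 65 67.
K' ⊕ ipad = 01 57 58 53 51.  K' ⊕ opad = 6b 3d 32 39 3b.
Inner input = (K'⊕ipad) ∥ m = 01 57 58 53 51 ∥ a0 86 92 5b e1.
Inner hash: even-index sum = 395 mod 256 = 139; odd-index sum = 701 mod 256 = 189 → 8b bd.
Outer input = (K'⊕opad) ∥ inner = 6b 3d 32 39 3b ∥ 8b bd.
Outer hash (tag): even-index sum = 405 mod 256 = 149; odd-index sum = 257 mod 256 = 1 → 95 01.

9501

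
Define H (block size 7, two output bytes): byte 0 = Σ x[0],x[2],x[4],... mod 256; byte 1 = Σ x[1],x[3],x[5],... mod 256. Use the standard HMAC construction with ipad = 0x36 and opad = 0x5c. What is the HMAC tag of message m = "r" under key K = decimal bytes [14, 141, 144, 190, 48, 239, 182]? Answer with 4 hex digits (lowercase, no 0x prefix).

Key decimal bytes [14, 141, 144, 190, 48, 239, 182] = 0e 8d 90 be 30 ef b6 is exactly B = 7 bytes: K' = 0e 8d 90 be 30 ef b6.
K' ⊕ ipad = 38 bb a6 88 06 d9 80.  K' ⊕ opad = 52 d1 cc e2 6c b3 ea.
Inner input = (K'⊕ipad) ∥ m = 38 bb a6 88 06 d9 80 ∥ 72.
Inner hash: even-index sum = 356 mod 256 = 100; odd-index sum = 654 mod 256 = 142 → 64 8e.
Outer input = (K'⊕opad) ∥ inner = 52 d1 cc e2 6c b3 ea ∥ 64 8e.
Outer hash (tag): even-index sum = 770 mod 256 = 2; odd-index sum = 714 mod 256 = 202 → 02 ca.

02ca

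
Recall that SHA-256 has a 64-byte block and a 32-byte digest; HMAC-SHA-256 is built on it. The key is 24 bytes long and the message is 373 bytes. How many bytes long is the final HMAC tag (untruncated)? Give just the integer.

32

The tag is one SHA-256 digest: 32 bytes.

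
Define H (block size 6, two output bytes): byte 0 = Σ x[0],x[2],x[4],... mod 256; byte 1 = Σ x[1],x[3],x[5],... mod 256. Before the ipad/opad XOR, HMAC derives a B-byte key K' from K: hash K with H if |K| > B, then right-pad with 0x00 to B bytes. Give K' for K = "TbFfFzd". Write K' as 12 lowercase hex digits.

444200000000

|K| = 7 > B = 6, so first hash the key.
H(K): even-index sum = 324 mod 256 = 68; odd-index sum = 322 mod 256 = 66 → 44 42.
Zero-pad H(K) = 44 42 to 6 bytes: K' = 44 42 00 00 00 00.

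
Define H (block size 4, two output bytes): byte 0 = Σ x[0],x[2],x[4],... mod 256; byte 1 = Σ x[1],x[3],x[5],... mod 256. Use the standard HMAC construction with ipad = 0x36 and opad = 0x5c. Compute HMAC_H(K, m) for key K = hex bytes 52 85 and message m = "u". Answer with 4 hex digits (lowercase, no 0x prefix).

Key hex bytes 52 85 is 2 bytes ≤ B = 4; zero-pad to 4 bytes: K' = 52 85 00 00.
K' ⊕ ipad = 64 b3 36 36.  K' ⊕ opad = 0e d9 5c 5c.
Inner input = (K'⊕ipad) ∥ m = 64 b3 36 36 ∥ 75.
Inner hash: even-index sum = 271 mod 256 = 15; odd-index sum = 233 mod 256 = 233 → 0f e9.
Outer input = (K'⊕opad) ∥ inner = 0e d9 5c 5c ∥ 0f e9.
Outer hash (tag): even-index sum = 121 mod 256 = 121; odd-index sum = 542 mod 256 = 30 → 79 1e.

791e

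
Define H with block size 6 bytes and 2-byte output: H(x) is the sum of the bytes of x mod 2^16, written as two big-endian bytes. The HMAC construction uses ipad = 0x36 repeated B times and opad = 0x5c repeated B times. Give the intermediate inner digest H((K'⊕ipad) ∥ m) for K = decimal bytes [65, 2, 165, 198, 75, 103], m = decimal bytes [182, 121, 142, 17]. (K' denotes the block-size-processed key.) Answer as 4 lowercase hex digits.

04ca

Key decimal bytes [65, 2, 165, 198, 75, 103] = 41 02 a5 c6 4b 67 is exactly B = 6 bytes: K' = 41 02 a5 c6 4b 67.
K' ⊕ ipad = 77 34 93 f0 7d 51.
Inner input = 77 34 93 f0 7d 51 ∥ b6 79 8e 11.
Inner hash: sum = 119+52+147+240+125+81+182+121+142+17 = 1226 → 04 ca.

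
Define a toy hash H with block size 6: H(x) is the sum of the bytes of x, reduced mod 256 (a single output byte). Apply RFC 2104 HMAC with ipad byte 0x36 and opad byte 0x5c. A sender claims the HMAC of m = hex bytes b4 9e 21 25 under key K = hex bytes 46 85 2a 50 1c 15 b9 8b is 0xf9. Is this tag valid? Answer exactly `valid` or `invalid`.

Key hex bytes 46 85 2a 50 1c 15 b9 8b is 8 bytes > B = 6, so hash it first: H(key) = ba, then zero-pad to 6 bytes: K' = ba 00 00 00 00 00.
K' ⊕ ipad = 8c 36 36 36 36 36; K' ⊕ opad = e6 5c 5c 5c 5c 5c.
Inner hash: sum = 140+54+54+54+54+54+180+158+33+37 = 818; mod 256 = 50 → 32.
Outer hash (recomputed tag): sum = 230+92+92+92+92+92+50 = 740; mod 256 = 228 → e4.
Recomputed tag = e4; claimed = f9 → mismatch.

invalid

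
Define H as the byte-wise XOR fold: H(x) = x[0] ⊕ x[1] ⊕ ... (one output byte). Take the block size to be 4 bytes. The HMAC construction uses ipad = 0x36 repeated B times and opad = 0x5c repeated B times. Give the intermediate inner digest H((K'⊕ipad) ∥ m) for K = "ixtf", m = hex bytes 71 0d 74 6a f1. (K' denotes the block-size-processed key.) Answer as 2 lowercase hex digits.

90

Key "ixtf" = 69 78 74 66 is exactly B = 4 bytes: K' = 69 78 74 66.
K' ⊕ ipad = 5f 4e 42 50.
Inner input = 5f 4e 42 50 ∥ 71 0d 74 6a f1.
Inner hash: XOR 5f⊕4e⊕42⊕50⊕71⊕0d⊕74⊕6a⊕f1 = 90.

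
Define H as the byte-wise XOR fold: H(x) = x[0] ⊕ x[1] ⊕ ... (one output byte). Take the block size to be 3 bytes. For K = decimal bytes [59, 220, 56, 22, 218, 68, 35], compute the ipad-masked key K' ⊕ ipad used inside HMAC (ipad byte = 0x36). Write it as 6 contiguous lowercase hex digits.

423636

Key decimal bytes [59, 220, 56, 22, 218, 68, 35] = 3b dc 38 16 da 44 23 is 7 bytes > B = 3, so hash it first: H(key) = 74, then zero-pad to 3 bytes: K' = 74 00 00.
XOR each byte with 0x36: 74⊕36=42, 00⊕36=36, 00⊕36=36.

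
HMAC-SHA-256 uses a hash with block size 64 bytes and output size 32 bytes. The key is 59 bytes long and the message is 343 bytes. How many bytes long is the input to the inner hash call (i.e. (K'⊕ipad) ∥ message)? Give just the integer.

Key is 59 ≤ 64 bytes, zero-padded: |K'| = 64.
Inner input = (K'⊕ipad) ∥ m → 64 + 343 = 407 bytes.

407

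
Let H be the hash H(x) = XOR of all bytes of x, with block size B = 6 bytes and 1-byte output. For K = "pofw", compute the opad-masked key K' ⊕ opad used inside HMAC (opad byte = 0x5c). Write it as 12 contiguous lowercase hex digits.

2c333a2b5c5c

Key "pofw" = 70 6f 66 77 is 4 bytes ≤ B = 6; zero-pad to 6 bytes: K' = 70 6f 66 77 00 00.
XOR each byte with 0x5c: 70⊕5c=2c, 6f⊕5c=33, 66⊕5c=3a, 77⊕5c=2b, 00⊕5c=5c, 00⊕5c=5c.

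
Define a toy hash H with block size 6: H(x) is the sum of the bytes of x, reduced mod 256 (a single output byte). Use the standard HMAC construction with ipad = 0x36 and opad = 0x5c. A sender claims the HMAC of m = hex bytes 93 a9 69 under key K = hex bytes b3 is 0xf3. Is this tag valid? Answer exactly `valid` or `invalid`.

valid

Key hex bytes b3 is 1 byte ≤ B = 6; zero-pad to 6 bytes: K' = b3 00 00 00 00 00.
K' ⊕ ipad = 85 36 36 36 36 36; K' ⊕ opad = ef 5c 5c 5c 5c 5c.
Inner hash: sum = 133+54+54+54+54+54+147+169+105 = 824; mod 256 = 56 → 38.
Outer hash (recomputed tag): sum = 239+92+92+92+92+92+56 = 755; mod 256 = 243 → f3.
Recomputed tag = f3; claimed = f3 → match.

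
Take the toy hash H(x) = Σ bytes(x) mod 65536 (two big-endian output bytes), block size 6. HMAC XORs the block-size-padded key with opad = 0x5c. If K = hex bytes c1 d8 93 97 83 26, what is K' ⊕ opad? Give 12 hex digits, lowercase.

Key hex bytes c1 d8 93 97 83 26 is exactly B = 6 bytes: K' = c1 d8 93 97 83 26.
XOR each byte with 0x5c: c1⊕5c=9d, d8⊕5c=84, 93⊕5c=cf, 97⊕5c=cb, 83⊕5c=df, 26⊕5c=7a.

9d84cfcbdf7a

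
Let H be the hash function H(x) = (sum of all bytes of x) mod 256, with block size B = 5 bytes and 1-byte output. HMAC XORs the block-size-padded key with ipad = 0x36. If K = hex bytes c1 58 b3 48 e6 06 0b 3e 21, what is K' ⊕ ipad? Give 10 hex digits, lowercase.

Key hex bytes c1 58 b3 48 e6 06 0b 3e 21 is 9 bytes > B = 5, so hash it first: H(key) = 6a, then zero-pad to 5 bytes: K' = 6a 00 00 00 00.
XOR each byte with 0x36: 6a⊕36=5c, 00⊕36=36, 00⊕36=36, 00⊕36=36, 00⊕36=36.

5c36363636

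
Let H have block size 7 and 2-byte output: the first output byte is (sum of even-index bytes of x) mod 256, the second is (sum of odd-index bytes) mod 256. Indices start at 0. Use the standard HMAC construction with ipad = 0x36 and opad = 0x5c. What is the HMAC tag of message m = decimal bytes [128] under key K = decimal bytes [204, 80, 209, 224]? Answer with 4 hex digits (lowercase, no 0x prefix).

c771

Key decimal bytes [204, 80, 209, 224] = cc 50 d1 e0 is 4 bytes ≤ B = 7; zero-pad to 7 bytes: K' = cc 50 d1 e0 00 00 00.
K' ⊕ ipad = fa 66 e7 d6 36 36 36.  K' ⊕ opad = 90 0c 8d bc 5c 5c 5c.
Inner input = (K'⊕ipad) ∥ m = fa 66 e7 d6 36 36 36 ∥ 80.
Inner hash: even-index sum = 589 mod 256 = 77; odd-index sum = 498 mod 256 = 242 → 4d f2.
Outer input = (K'⊕opad) ∥ inner = 90 0c 8d bc 5c 5c 5c ∥ 4d f2.
Outer hash (tag): even-index sum = 711 mod 256 = 199; odd-index sum = 369 mod 256 = 113 → c7 71.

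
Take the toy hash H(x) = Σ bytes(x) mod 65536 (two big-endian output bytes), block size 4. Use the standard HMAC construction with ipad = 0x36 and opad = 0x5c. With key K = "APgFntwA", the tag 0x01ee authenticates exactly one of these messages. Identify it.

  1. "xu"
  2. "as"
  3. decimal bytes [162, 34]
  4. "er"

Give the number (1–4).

3

Key "APgFntwA" = 41 50 67 46 6e 74 77 41 is 8 bytes > B = 4, so hash it first: H(key) = 02 d8, then zero-pad to 4 bytes: K' = 02 d8 00 00.
K' ⊕ ipad = 34 ee 36 36; K' ⊕ opad = 5e 84 5c 5c.
m1: inner = H(34 ee 36 36 78 75) = 02 7b; tag = H(5e 84 5c 5c 02 7b) = 0217
m2: inner = H(34 ee 36 36 61 73) = 02 62; tag = H(5e 84 5c 5c 02 62) = 01fe
m3: inner = H(34 ee 36 36 a2 22) = 02 52; tag = H(5e 84 5c 5c 02 52) = 01ee ← matches
m4: inner = H(34 ee 36 36 65 72) = 02 65; tag = H(5e 84 5c 5c 02 65) = 0201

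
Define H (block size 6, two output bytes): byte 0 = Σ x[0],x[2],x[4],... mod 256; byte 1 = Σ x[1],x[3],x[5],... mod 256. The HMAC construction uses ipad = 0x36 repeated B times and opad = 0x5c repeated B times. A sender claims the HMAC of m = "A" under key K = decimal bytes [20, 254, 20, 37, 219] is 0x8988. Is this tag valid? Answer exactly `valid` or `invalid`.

Key decimal bytes [20, 254, 20, 37, 219] = 14 fe 14 25 db is 5 bytes ≤ B = 6; zero-pad to 6 bytes: K' = 14 fe 14 25 db 00.
K' ⊕ ipad = 22 c8 22 13 ed 36; K' ⊕ opad = 48 a2 48 79 87 5c.
Inner hash: even-index sum = 370 mod 256 = 114; odd-index sum = 273 mod 256 = 17 → 72 11.
Outer hash (recomputed tag): even-index sum = 393 mod 256 = 137; odd-index sum = 392 mod 256 = 136 → 89 88.
Recomputed tag = 8988; claimed = 8988 → match.

valid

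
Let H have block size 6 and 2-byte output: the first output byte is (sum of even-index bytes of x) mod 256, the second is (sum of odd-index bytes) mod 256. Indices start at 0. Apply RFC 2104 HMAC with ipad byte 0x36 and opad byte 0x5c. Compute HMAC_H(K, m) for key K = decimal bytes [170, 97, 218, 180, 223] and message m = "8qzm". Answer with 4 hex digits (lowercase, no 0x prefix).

226e

Key decimal bytes [170, 97, 218, 180, 223] = aa 61 da b4 df is 5 bytes ≤ B = 6; zero-pad to 6 bytes: K' = aa 61 da b4 df 00.
K' ⊕ ipad = 9c 57 ec 82 e9 36.  K' ⊕ opad = f6 3d 86 e8 83 5c.
Inner input = (K'⊕ipad) ∥ m = 9c 57 ec 82 e9 36 ∥ 38 71 7a 6d.
Inner hash: even-index sum = 803 mod 256 = 35; odd-index sum = 493 mod 256 = 237 → 23 ed.
Outer input = (K'⊕opad) ∥ inner = f6 3d 86 e8 83 5c ∥ 23 ed.
Outer hash (tag): even-index sum = 546 mod 256 = 34; odd-index sum = 622 mod 256 = 110 → 22 6e.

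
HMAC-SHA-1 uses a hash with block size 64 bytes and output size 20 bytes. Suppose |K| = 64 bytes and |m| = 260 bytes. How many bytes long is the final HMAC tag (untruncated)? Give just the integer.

20

The tag is one SHA-1 digest: 20 bytes.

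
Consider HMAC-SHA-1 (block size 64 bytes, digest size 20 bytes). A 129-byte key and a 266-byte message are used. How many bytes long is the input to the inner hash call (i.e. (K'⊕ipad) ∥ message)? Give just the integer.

330

Key is 129 > 64 bytes, so it is hashed to 20 bytes then zero-padded to 64: |K'| = 64.
Inner input = (K'⊕ipad) ∥ m → 64 + 266 = 330 bytes.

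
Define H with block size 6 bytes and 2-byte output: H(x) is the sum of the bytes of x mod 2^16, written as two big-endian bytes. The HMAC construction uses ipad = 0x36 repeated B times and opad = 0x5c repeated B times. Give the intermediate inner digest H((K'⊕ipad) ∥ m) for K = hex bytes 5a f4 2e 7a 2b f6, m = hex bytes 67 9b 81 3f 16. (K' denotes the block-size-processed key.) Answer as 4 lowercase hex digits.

Key hex bytes 5a f4 2e 7a 2b f6 is exactly B = 6 bytes: K' = 5a f4 2e 7a 2b f6.
K' ⊕ ipad = 6c c2 18 4c 1d c0.
Inner input = 6c c2 18 4c 1d c0 ∥ 67 9b 81 3f 16.
Inner hash: sum = 108+194+24+76+29+192+103+155+129+63+22 = 1095 → 04 47.

0447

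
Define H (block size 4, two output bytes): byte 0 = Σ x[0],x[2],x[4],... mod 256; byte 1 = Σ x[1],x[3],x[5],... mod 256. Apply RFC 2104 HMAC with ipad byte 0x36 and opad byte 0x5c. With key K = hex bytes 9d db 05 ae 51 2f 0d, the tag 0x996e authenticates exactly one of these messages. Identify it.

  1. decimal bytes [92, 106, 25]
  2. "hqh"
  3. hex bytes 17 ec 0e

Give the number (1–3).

Key hex bytes 9d db 05 ae 51 2f 0d is 7 bytes > B = 4, so hash it first: H(key) = 00 b8, then zero-pad to 4 bytes: K' = 00 b8 00 00.
K' ⊕ ipad = 36 8e 36 36; K' ⊕ opad = 5c e4 5c 5c.
m1: inner = H(36 8e 36 36 5c 6a 19) = e1 2e; tag = H(5c e4 5c 5c e1 2e) = 996e ← matches
m2: inner = H(36 8e 36 36 68 71 68) = 3c 35; tag = H(5c e4 5c 5c 3c 35) = f475
m3: inner = H(36 8e 36 36 17 ec 0e) = 91 b0; tag = H(5c e4 5c 5c 91 b0) = 49f0

1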